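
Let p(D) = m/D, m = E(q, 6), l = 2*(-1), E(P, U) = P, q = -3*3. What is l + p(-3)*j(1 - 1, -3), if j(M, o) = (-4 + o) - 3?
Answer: -32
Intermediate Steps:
q = -9
l = -2
m = -9
j(M, o) = -7 + o
p(D) = -9/D
l + p(-3)*j(1 - 1, -3) = -2 + (-9/(-3))*(-7 - 3) = -2 - 9*(-1/3)*(-10) = -2 + 3*(-10) = -2 - 30 = -32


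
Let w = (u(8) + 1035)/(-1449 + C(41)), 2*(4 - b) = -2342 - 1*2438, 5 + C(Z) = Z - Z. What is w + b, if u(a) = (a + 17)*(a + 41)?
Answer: 1739308/727 ≈ 2392.4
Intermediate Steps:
u(a) = (17 + a)*(41 + a)
C(Z) = -5 (C(Z) = -5 + (Z - Z) = -5 + 0 = -5)
b = 2394 (b = 4 - (-2342 - 1*2438)/2 = 4 - (-2342 - 2438)/2 = 4 - ½*(-4780) = 4 + 2390 = 2394)
w = -1130/727 (w = ((697 + 8² + 58*8) + 1035)/(-1449 - 5) = ((697 + 64 + 464) + 1035)/(-1454) = (1225 + 1035)*(-1/1454) = 2260*(-1/1454) = -1130/727 ≈ -1.5543)
w + b = -1130/727 + 2394 = 1739308/727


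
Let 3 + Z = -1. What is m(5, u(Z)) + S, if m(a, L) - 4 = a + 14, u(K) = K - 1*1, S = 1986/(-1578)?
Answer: 5718/263 ≈ 21.741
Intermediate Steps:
Z = -4 (Z = -3 - 1 = -4)
S = -331/263 (S = 1986*(-1/1578) = -331/263 ≈ -1.2586)
u(K) = -1 + K (u(K) = K - 1 = -1 + K)
m(a, L) = 18 + a (m(a, L) = 4 + (a + 14) = 4 + (14 + a) = 18 + a)
m(5, u(Z)) + S = (18 + 5) - 331/263 = 23 - 331/263 = 5718/263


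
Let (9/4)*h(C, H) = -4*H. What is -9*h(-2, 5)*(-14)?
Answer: -1120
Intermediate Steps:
h(C, H) = -16*H/9 (h(C, H) = 4*(-4*H)/9 = -16*H/9)
-9*h(-2, 5)*(-14) = -(-16)*5*(-14) = -9*(-80/9)*(-14) = 80*(-14) = -1120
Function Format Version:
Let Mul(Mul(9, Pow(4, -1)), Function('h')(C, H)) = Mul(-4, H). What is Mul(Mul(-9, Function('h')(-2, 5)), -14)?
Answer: -1120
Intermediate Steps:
Function('h')(C, H) = Mul(Rational(-16, 9), H) (Function('h')(C, H) = Mul(Rational(4, 9), Mul(-4, H)) = Mul(Rational(-16, 9), H))
Mul(Mul(-9, Function('h')(-2, 5)), -14) = Mul(Mul(-9, Mul(Rational(-16, 9), 5)), -14) = Mul(Mul(-9, Rational(-80, 9)), -14) = Mul(80, -14) = -1120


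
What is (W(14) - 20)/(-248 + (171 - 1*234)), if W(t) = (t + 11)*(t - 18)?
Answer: 120/311 ≈ 0.38585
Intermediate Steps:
W(t) = (-18 + t)*(11 + t) (W(t) = (11 + t)*(-18 + t) = (-18 + t)*(11 + t))
(W(14) - 20)/(-248 + (171 - 1*234)) = ((-198 + 14**2 - 7*14) - 20)/(-248 + (171 - 1*234)) = ((-198 + 196 - 98) - 20)/(-248 + (171 - 234)) = (-100 - 20)/(-248 - 63) = -120/(-311) = -120*(-1/311) = 120/311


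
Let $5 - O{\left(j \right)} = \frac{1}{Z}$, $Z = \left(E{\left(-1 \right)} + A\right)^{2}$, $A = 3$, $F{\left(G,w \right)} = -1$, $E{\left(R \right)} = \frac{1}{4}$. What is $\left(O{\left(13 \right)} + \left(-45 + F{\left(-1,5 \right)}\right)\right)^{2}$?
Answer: $\frac{48233025}{28561} \approx 1688.8$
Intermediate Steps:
$E{\left(R \right)} = \frac{1}{4}$
$Z = \frac{169}{16}$ ($Z = \left(\frac{1}{4} + 3\right)^{2} = \left(\frac{13}{4}\right)^{2} = \frac{169}{16} \approx 10.563$)
$O{\left(j \right)} = \frac{829}{169}$ ($O{\left(j \right)} = 5 - \frac{1}{\frac{169}{16}} = 5 - \frac{16}{169} = \frac{829}{169}$)
$\left(O{\left(13 \right)} + \left(-45 + F{\left(-1,5 \right)}\right)\right)^{2} = \left(\frac{829}{169} - 46\right)^{2} = \left(- \frac{6945}{169}\right)^{2} = \frac{48233025}{28561}$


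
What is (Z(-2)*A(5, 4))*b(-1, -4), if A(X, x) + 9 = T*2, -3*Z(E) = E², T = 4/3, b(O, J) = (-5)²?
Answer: 1900/9 ≈ 211.11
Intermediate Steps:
b(O, J) = 25
T = 4/3 (T = 4*(⅓) = 4/3 ≈ 1.3333)
Z(E) = -E²/3
A(X, x) = -19/3 (A(X, x) = -9 + (4/3)*2 = -9 + 8/3 = -19/3)
(Z(-2)*A(5, 4))*b(-1, -4) = (-⅓*(-2)²*(-19/3))*25 = (-⅓*4*(-19/3))*25 = -4/3*(-19/3)*25 = (76/9)*25 = 1900/9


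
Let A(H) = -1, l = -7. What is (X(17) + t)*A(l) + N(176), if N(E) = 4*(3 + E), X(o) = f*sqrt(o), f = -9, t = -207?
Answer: 923 + 9*sqrt(17) ≈ 960.11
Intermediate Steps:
X(o) = -9*sqrt(o)
N(E) = 12 + 4*E
(X(17) + t)*A(l) + N(176) = (-9*sqrt(17) - 207)*(-1) + (12 + 4*176) = (-207 - 9*sqrt(17))*(-1) + (12 + 704) = (207 + 9*sqrt(17)) + 716 = 923 + 9*sqrt(17)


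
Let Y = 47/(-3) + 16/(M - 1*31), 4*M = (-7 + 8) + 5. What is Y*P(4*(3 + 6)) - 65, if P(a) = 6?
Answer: -9573/59 ≈ -162.25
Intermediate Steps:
M = 3/2 (M = ((-7 + 8) + 5)/4 = (1 + 5)/4 = (¼)*6 = 3/2 ≈ 1.5000)
Y = -2869/177 (Y = 47/(-3) + 16/(3/2 - 1*31) = 47*(-⅓) + 16/(3/2 - 31) = -47/3 + 16/(-59/2) = -47/3 + 16*(-2/59) = -47/3 - 32/59 = -2869/177 ≈ -16.209)
Y*P(4*(3 + 6)) - 65 = -2869/177*6 - 65 = -5738/59 - 65 = -9573/59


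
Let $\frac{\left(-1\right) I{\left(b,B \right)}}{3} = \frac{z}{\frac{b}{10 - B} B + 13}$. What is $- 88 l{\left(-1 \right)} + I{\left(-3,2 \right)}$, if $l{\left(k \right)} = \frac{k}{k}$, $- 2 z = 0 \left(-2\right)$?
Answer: $-88$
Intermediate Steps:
$z = 0$ ($z = - \frac{0 \left(-2\right)}{2} = \left(- \frac{1}{2}\right) 0 = 0$)
$l{\left(k \right)} = 1$
$I{\left(b,B \right)} = 0$ ($I{\left(b,B \right)} = - 3 \frac{0}{\frac{b}{10 - B} B + 13} = - 3 \frac{0}{\frac{B b}{10 - B} + 13} = - 3 \frac{0}{13 + \frac{B b}{10 - B}} = \left(-3\right) 0 = 0$)
$- 88 l{\left(-1 \right)} + I{\left(-3,2 \right)} = \left(-88\right) 1 + 0 = -88 + 0 = -88$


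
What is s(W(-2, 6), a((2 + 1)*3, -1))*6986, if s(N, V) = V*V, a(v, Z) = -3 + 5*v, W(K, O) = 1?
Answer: 12323304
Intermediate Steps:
s(N, V) = V²
s(W(-2, 6), a((2 + 1)*3, -1))*6986 = (-3 + 5*((2 + 1)*3))²*6986 = (-3 + 5*(3*3))²*6986 = (-3 + 5*9)²*6986 = (-3 + 45)²*6986 = 42²*6986 = 1764*6986 = 12323304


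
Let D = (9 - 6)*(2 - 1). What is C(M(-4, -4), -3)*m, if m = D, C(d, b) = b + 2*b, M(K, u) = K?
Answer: -27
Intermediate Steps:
C(d, b) = 3*b
D = 3 (D = 3*1 = 3)
m = 3
C(M(-4, -4), -3)*m = (3*(-3))*3 = -9*3 = -27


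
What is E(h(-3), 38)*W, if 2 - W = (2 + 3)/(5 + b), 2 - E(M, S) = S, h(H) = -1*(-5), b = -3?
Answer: 18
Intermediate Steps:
h(H) = 5
E(M, S) = 2 - S
W = -½ (W = 2 - (2 + 3)/(5 - 3) = 2 - 5/2 = -½ ≈ -0.50000)
E(h(-3), 38)*W = (2 - 1*38)*(-½) = (2 - 38)*(-½) = -36*(-½) = 18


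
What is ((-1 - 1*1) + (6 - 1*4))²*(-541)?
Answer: 0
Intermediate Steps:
((-1 - 1*1) + (6 - 1*4))²*(-541) = ((-1 - 1) + (6 - 4))²*(-541) = (-2 + 2)²*(-541) = 0²*(-541) = 0*(-541) = 0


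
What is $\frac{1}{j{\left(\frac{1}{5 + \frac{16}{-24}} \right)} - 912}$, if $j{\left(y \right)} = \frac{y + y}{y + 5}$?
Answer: $- \frac{34}{31005} \approx -0.0010966$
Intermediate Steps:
$j{\left(y \right)} = \frac{2 y}{5 + y}$
$\frac{1}{j{\left(\frac{1}{5 + \frac{16}{-24}} \right)} - 912} = \frac{1}{\frac{2}{\left(5 + \frac{16}{-24}\right) \left(5 + \frac{1}{5 + \frac{16}{-24}}\right)} - 912} = \frac{1}{\frac{2}{\left(5 + 16 \left(- \frac{1}{24}\right)\right) \left(5 + \frac{1}{5 + 16 \left(- \frac{1}{24}\right)}\right)} - 912} = \frac{1}{\frac{2}{\left(5 - \frac{2}{3}\right) \left(5 + \frac{1}{5 - \frac{2}{3}}\right)} - 912} = \frac{1}{\frac{2}{\frac{13}{3} \left(5 + \frac{1}{\frac{13}{3}}\right)} - 912} = \frac{1}{2 \cdot \frac{3}{13} \frac{1}{5 + \frac{3}{13}} - 912} = \frac{1}{2 \cdot \frac{3}{13} \frac{1}{\frac{68}{13}} - 912} = \frac{1}{2 \cdot \frac{3}{13} \cdot \frac{13}{68} - 912} = \frac{1}{\frac{3}{34} - 912} = \frac{1}{- \frac{31005}{34}} = - \frac{34}{31005}$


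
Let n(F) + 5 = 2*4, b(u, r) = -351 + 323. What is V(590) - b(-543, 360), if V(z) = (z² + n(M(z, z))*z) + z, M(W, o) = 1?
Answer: 350488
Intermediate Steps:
b(u, r) = -28
n(F) = 3 (n(F) = -5 + 2*4 = -5 + 8 = 3)
V(z) = z² + 4*z (V(z) = (z² + 3*z) + z = z² + 4*z)
V(590) - b(-543, 360) = 590*(4 + 590) - 1*(-28) = 590*594 + 28 = 350460 + 28 = 350488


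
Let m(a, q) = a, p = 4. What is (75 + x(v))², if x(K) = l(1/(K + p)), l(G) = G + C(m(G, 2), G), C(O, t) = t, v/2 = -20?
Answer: 1819801/324 ≈ 5616.7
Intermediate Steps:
v = -40 (v = 2*(-20) = -40)
l(G) = 2*G (l(G) = G + G = 2*G)
x(K) = 2/(4 + K) (x(K) = 2/(K + 4) = 2/(4 + K))
(75 + x(v))² = (75 + 2/(4 - 40))² = (75 + 2/(-36))² = (75 + 2*(-1/36))² = (75 - 1/18)² = (1349/18)² = 1819801/324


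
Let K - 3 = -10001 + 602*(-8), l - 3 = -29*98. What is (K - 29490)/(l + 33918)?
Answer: -44304/31079 ≈ -1.4255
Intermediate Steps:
l = -2839 (l = 3 - 29*98 = 3 - 2842 = -2839)
K = -14814 (K = 3 + (-10001 + 602*(-8)) = 3 + (-10001 - 4816) = 3 - 14817 = -14814)
(K - 29490)/(l + 33918) = (-14814 - 29490)/(-2839 + 33918) = -44304/31079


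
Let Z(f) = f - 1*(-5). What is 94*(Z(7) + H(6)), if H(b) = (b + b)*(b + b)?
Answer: 14664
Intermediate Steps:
Z(f) = 5 + f (Z(f) = f + 5 = 5 + f)
H(b) = 4*b**2 (H(b) = (2*b)*(2*b) = 4*b**2)
94*(Z(7) + H(6)) = 94*((5 + 7) + 4*6**2) = 94*(12 + 4*36) = 94*(12 + 144) = 94*156 = 14664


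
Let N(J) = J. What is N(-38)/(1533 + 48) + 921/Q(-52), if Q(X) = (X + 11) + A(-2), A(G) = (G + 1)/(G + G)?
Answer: -5830598/257703 ≈ -22.625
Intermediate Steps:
A(G) = (1 + G)/(2*G) (A(G) = (1 + G)/((2*G)) = (1 + G)*(1/(2*G)) = (1 + G)/(2*G))
Q(X) = 45/4 + X (Q(X) = (X + 11) + (½)*(1 - 2)/(-2) = (11 + X) + (½)*(-½)*(-1) = (11 + X) + ¼ = 45/4 + X)
N(-38)/(1533 + 48) + 921/Q(-52) = -38/(1533 + 48) + 921/(45/4 - 52) = -38/1581 + 921/(-163/4) = -38*1/1581 + 921*(-4/163) = -38/1581 - 3684/163 = -5830598/257703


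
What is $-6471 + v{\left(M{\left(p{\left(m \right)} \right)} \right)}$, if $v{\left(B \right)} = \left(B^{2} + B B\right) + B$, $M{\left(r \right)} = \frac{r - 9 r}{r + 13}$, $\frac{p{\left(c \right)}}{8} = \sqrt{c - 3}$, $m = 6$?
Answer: $\frac{5413449}{529} - \frac{5092672 \sqrt{3}}{529} \approx -6441.1$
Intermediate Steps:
$p{\left(c \right)} = 8 \sqrt{-3 + c}$ ($p{\left(c \right)} = 8 \sqrt{c - 3} = 8 \sqrt{-3 + c}$)
$M{\left(r \right)} = - \frac{8 r}{13 + r}$ ($M{\left(r \right)} = \frac{\left(-8\right) r}{13 + r} = - \frac{8 r}{13 + r}$)
$v{\left(B \right)} = B + 2 B^{2}$ ($v{\left(B \right)} = \left(B^{2} + B^{2}\right) + B = 2 B^{2} + B = B + 2 B^{2}$)
$-6471 + v{\left(M{\left(p{\left(m \right)} \right)} \right)} = -6471 + - \frac{8 \cdot 8 \sqrt{-3 + 6}}{13 + 8 \sqrt{-3 + 6}} \left(1 + 2 \left(- \frac{8 \cdot 8 \sqrt{-3 + 6}}{13 + 8 \sqrt{-3 + 6}}\right)\right) = -6471 + - \frac{8 \cdot 8 \sqrt{3}}{13 + 8 \sqrt{3}} \left(1 + 2 \left(- \frac{8 \cdot 8 \sqrt{3}}{13 + 8 \sqrt{3}}\right)\right) = -6471 + - \frac{64 \sqrt{3}}{13 + 8 \sqrt{3}} \left(1 + 2 \left(- \frac{64 \sqrt{3}}{13 + 8 \sqrt{3}}\right)\right) = -6471 + - \frac{64 \sqrt{3}}{13 + 8 \sqrt{3}} \left(1 - \frac{128 \sqrt{3}}{13 + 8 \sqrt{3}}\right) = -6471 - \frac{64 \sqrt{3} \left(1 - \frac{128 \sqrt{3}}{13 + 8 \sqrt{3}}\right)}{13 + 8 \sqrt{3}}$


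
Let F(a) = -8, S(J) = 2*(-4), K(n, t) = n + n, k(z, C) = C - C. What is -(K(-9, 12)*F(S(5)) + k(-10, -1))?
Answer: -144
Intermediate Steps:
k(z, C) = 0
K(n, t) = 2*n
S(J) = -8
-(K(-9, 12)*F(S(5)) + k(-10, -1)) = -((2*(-9))*(-8) + 0) = -(-18*(-8) + 0) = -(144 + 0) = -1*144 = -144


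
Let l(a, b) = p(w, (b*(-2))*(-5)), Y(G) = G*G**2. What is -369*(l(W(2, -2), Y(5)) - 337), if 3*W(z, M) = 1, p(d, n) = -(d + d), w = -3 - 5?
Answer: 118449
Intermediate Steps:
w = -8
p(d, n) = -2*d
W(z, M) = 1/3 (W(z, M) = (1/3)*1 = 1/3)
Y(G) = G**3
l(a, b) = 16 (l(a, b) = -2*(-8) = 16)
-369*(l(W(2, -2), Y(5)) - 337) = -369*(16 - 337) = -369*(-321) = 118449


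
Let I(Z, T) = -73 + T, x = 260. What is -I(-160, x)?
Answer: -187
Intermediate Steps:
-I(-160, x) = -(-73 + 260) = -1*187 = -187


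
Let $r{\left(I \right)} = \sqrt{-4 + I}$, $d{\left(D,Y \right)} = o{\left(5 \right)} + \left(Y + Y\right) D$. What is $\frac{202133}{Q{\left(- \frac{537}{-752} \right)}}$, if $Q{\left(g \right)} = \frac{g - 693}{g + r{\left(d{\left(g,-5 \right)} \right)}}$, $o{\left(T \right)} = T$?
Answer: $- \frac{36181807}{173533} - \frac{808532 i \sqrt{217046}}{520599} \approx -208.5 - 723.55 i$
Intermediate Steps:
$d{\left(D,Y \right)} = 5 + 2 D Y$ ($d{\left(D,Y \right)} = 5 + \left(Y + Y\right) D = 5 + 2 Y D = 5 + 2 D Y$)
$Q{\left(g \right)} = \frac{-693 + g}{g + \sqrt{1 - 10 g}}$ ($Q{\left(g \right)} = \frac{g - 693}{g + \sqrt{-4 + \left(5 + 2 g \left(-5\right)\right)}} = \frac{-693 + g}{g + \sqrt{-4 - \left(-5 + 10 g\right)}} = \frac{-693 + g}{g + \sqrt{1 - 10 g}}$)
$\frac{202133}{Q{\left(- \frac{537}{-752} \right)}} = \frac{202133}{\frac{1}{- \frac{537}{-752} + \sqrt{1 - 10 \left(- \frac{537}{-752}\right)}} \left(-693 - \frac{537}{-752}\right)} = \frac{202133}{\frac{1}{\left(-537\right) \left(- \frac{1}{752}\right) + \sqrt{1 - 10 \left(\left(-537\right) \left(- \frac{1}{752}\right)\right)}} \left(-693 - - \frac{537}{752}\right)} = \frac{202133}{\frac{1}{\frac{537}{752} + \sqrt{1 - \frac{2685}{376}}} \left(-693 + \frac{537}{752}\right)} = \frac{202133}{\frac{1}{\frac{537}{752} + \sqrt{1 - \frac{2685}{376}}} \left(- \frac{520599}{752}\right)} = \frac{202133}{\frac{1}{\frac{537}{752} + \sqrt{- \frac{2309}{376}}} \left(- \frac{520599}{752}\right)} = \frac{202133}{\frac{1}{\frac{537}{752} + \frac{i \sqrt{217046}}{188}} \left(- \frac{520599}{752}\right)} = \frac{202133}{\left(- \frac{520599}{752}\right) \frac{1}{\frac{537}{752} + \frac{i \sqrt{217046}}{188}}} = 202133 \left(- \frac{179}{173533} - \frac{4 i \sqrt{217046}}{520599}\right) = - \frac{36181807}{173533} - \frac{808532 i \sqrt{217046}}{520599}$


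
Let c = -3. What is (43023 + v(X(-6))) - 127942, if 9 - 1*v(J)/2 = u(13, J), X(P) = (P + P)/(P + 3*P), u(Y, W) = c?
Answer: -84895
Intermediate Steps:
u(Y, W) = -3
X(P) = ½ (X(P) = (2*P)/((4*P)) = (2*P)*(1/(4*P)) = ½)
v(J) = 24 (v(J) = 18 - 2*(-3) = 18 + 6 = 24)
(43023 + v(X(-6))) - 127942 = (43023 + 24) - 127942 = 43047 - 127942 = -84895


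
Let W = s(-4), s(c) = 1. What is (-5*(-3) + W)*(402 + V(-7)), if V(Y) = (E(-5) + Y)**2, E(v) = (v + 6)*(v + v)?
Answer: 11056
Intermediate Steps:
W = 1
E(v) = 2*v*(6 + v) (E(v) = (6 + v)*(2*v) = 2*v*(6 + v))
V(Y) = (-10 + Y)**2 (V(Y) = (2*(-5)*(6 - 5) + Y)**2 = (2*(-5)*1 + Y)**2 = (-10 + Y)**2)
(-5*(-3) + W)*(402 + V(-7)) = (-5*(-3) + 1)*(402 + (-10 - 7)**2) = (15 + 1)*(402 + (-17)**2) = 16*(402 + 289) = 16*691 = 11056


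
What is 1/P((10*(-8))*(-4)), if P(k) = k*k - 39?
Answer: 1/102361 ≈ 9.7693e-6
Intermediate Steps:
P(k) = -39 + k² (P(k) = k² - 39 = -39 + k²)
1/P((10*(-8))*(-4)) = 1/(-39 + ((10*(-8))*(-4))²) = 1/(-39 + (-80*(-4))²) = 1/(-39 + 320²) = 1/(-39 + 102400) = 1/102361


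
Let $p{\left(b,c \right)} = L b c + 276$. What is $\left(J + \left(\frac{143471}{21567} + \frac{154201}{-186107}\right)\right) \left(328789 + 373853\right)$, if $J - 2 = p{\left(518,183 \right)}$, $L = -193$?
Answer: $- \frac{17198743478381937016004}{1337923223} \approx -1.2855 \cdot 10^{13}$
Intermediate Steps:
$p{\left(b,c \right)} = 276 - 193 b c$ ($p{\left(b,c \right)} = - 193 b c + 276 = 276 - 193 b c$)
$J = -18294964$ ($J = 2 + \left(276 - 99974 \cdot 183\right) = 2 + \left(276 - 18295242\right) = 2 - 18294966 = -18294964$)
$\left(J + \left(\frac{143471}{21567} + \frac{154201}{-186107}\right)\right) \left(328789 + 373853\right) = \left(-18294964 + \left(\frac{143471}{21567} + \frac{154201}{-186107}\right)\right) \left(328789 + 373853\right) = \left(-18294964 + \left(143471 \cdot \frac{1}{21567} + 154201 \left(- \frac{1}{186107}\right)\right)\right) 702642 = \left(-18294964 + \left(\frac{143471}{21567} - \frac{154201}{186107}\right)\right) 702642 = \left(-18294964 + \frac{23375304430}{4013769669}\right) 702642 = \left(- \frac{73431748223342486}{4013769669}\right) 702642 = - \frac{17198743478381937016004}{1337923223}$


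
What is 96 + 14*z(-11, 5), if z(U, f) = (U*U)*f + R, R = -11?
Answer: 8412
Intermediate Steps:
z(U, f) = -11 + f*U**2 (z(U, f) = (U*U)*f - 11 = U**2*f - 11 = f*U**2 - 11 = -11 + f*U**2)
96 + 14*z(-11, 5) = 96 + 14*(-11 + 5*(-11)**2) = 96 + 14*(-11 + 5*121) = 96 + 14*(-11 + 605) = 96 + 14*594 = 96 + 8316 = 8412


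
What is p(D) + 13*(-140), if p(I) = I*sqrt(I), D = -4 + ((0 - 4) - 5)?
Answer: -1820 - 13*I*sqrt(13) ≈ -1820.0 - 46.872*I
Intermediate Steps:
D = -13 (D = -4 + (-4 - 5) = -4 - 9 = -13)
p(I) = I**(3/2)
p(D) + 13*(-140) = (-13)**(3/2) + 13*(-140) = -13*I*sqrt(13) - 1820 = -1820 - 13*I*sqrt(13)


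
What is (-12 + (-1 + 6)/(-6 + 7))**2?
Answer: 49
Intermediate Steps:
(-12 + (-1 + 6)/(-6 + 7))**2 = (-12 + 5/1)**2 = (-12 + 5*1)**2 = (-12 + 5)**2 = (-7)**2 = 49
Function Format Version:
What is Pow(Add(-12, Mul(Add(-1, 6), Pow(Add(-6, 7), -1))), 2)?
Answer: 49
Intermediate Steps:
Pow(Add(-12, Mul(Add(-1, 6), Pow(Add(-6, 7), -1))), 2) = Pow(Add(-12, Mul(5, Pow(1, -1))), 2) = Pow(Add(-12, Mul(5, 1)), 2) = Pow(Add(-12, 5), 2) = Pow(-7, 2) = 49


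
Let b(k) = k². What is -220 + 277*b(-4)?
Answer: 4212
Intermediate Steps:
-220 + 277*b(-4) = -220 + 277*(-4)² = -220 + 277*16 = -220 + 4432 = 4212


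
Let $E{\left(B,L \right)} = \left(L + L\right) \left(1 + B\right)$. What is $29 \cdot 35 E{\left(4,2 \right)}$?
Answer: $20300$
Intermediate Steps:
$E{\left(B,L \right)} = 2 L \left(1 + B\right)$
$29 \cdot 35 E{\left(4,2 \right)} = 29 \cdot 35 \cdot 2 \cdot 2 \left(1 + 4\right) = 1015 \cdot 2 \cdot 2 \cdot 5 = 1015 \cdot 20 = 20300$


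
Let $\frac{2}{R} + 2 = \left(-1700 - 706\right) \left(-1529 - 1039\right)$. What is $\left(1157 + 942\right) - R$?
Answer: $\frac{6484446996}{3089303} \approx 2099.0$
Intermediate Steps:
$R = \frac{1}{3089303}$ ($R = \frac{2}{-2 + \left(-1700 - 706\right) \left(-1529 - 1039\right)} = \frac{2}{-2 - -6178608} = \frac{2}{-2 + 6178608} = \frac{2}{6178606} = 2 \cdot \frac{1}{6178606} = \frac{1}{3089303} \approx 3.237 \cdot 10^{-7}$)
$\left(1157 + 942\right) - R = \left(1157 + 942\right) - \frac{1}{3089303} = 2099 - \frac{1}{3089303} = \frac{6484446996}{3089303}$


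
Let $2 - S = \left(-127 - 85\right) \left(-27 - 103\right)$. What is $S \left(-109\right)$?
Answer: $3003822$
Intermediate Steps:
$S = -27558$ ($S = 2 - \left(-127 - 85\right) \left(-27 - 103\right) = 2 - \left(-212\right) \left(-130\right) = 2 - 27560 = -27558$)
$S \left(-109\right) = \left(-27558\right) \left(-109\right) = 3003822$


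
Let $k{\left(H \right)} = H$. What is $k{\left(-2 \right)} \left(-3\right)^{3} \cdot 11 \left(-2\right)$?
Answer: $-1188$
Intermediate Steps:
$k{\left(-2 \right)} \left(-3\right)^{3} \cdot 11 \left(-2\right) = - 2 \left(-3\right)^{3} \cdot 11 \left(-2\right) = \left(-2\right) \left(-27\right) \left(-22\right) = 54 \left(-22\right) = -1188$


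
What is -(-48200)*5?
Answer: 241000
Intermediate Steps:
-(-48200)*5 = -48200*(-5) = 241000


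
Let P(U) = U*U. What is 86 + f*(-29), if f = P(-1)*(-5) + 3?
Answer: 144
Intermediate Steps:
P(U) = U²
f = -2 (f = (-1)²*(-5) + 3 = 1*(-5) + 3 = -5 + 3 = -2)
86 + f*(-29) = 86 - 2*(-29) = 86 + 58 = 144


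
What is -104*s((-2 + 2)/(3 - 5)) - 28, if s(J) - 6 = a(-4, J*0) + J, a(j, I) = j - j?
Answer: -652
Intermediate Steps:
a(j, I) = 0
s(J) = 6 + J (s(J) = 6 + (0 + J) = 6 + J)
-104*s((-2 + 2)/(3 - 5)) - 28 = -104*(6 + (-2 + 2)/(3 - 5)) - 28 = -104*(6 + 0/(-2)) - 28 = -104*(6 + 0*(-½)) - 28 = -104*(6 + 0) - 28 = -104*6 - 28 = -624 - 28 = -652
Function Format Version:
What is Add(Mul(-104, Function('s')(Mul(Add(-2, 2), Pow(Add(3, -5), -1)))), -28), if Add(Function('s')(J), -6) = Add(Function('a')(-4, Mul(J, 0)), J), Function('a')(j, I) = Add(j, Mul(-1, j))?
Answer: -652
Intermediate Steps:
Function('a')(j, I) = 0
Function('s')(J) = Add(6, J) (Function('s')(J) = Add(6, Add(0, J)) = Add(6, J))
Add(Mul(-104, Function('s')(Mul(Add(-2, 2), Pow(Add(3, -5), -1)))), -28) = Add(Mul(-104, Add(6, Mul(Add(-2, 2), Pow(Add(3, -5), -1)))), -28) = Add(Mul(-104, Add(6, Mul(0, Pow(-2, -1)))), -28) = Add(Mul(-104, Add(6, Mul(0, Rational(-1, 2)))), -28) = Add(Mul(-104, Add(6, 0)), -28) = Add(Mul(-104, 6), -28) = Add(-624, -28) = -652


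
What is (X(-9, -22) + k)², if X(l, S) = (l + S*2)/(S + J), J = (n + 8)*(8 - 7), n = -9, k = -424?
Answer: 94070601/529 ≈ 1.7783e+5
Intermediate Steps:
J = -1 (J = (-9 + 8)*(8 - 7) = -1*1 = -1)
X(l, S) = (l + 2*S)/(-1 + S) (X(l, S) = (l + S*2)/(S - 1) = (l + 2*S)/(-1 + S))
(X(-9, -22) + k)² = ((-9 + 2*(-22))/(-1 - 22) - 424)² = ((-9 - 44)/(-23) - 424)² = (-1/23*(-53) - 424)² = (53/23 - 424)² = (-9699/23)² = 94070601/529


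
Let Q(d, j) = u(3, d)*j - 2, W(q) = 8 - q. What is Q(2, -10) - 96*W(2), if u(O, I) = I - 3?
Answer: -568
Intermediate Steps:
u(O, I) = -3 + I
Q(d, j) = -2 + j*(-3 + d) (Q(d, j) = (-3 + d)*j - 2 = j*(-3 + d) - 2 = -2 + j*(-3 + d))
Q(2, -10) - 96*W(2) = (-2 - 10*(-3 + 2)) - 96*(8 - 1*2) = (-2 - 10*(-1)) - 96*(8 - 2) = (-2 + 10) - 96*6 = 8 - 576 = -568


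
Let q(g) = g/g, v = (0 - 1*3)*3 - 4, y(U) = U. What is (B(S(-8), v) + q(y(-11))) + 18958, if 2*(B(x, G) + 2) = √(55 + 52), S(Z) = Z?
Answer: 18957 + √107/2 ≈ 18962.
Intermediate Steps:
v = -13 (v = (0 - 3)*3 - 4 = -3*3 - 4 = -9 - 4 = -13)
q(g) = 1
B(x, G) = -2 + √107/2 (B(x, G) = -2 + √(55 + 52)/2 = -2 + √107/2)
(B(S(-8), v) + q(y(-11))) + 18958 = ((-2 + √107/2) + 1) + 18958 = (-1 + √107/2) + 18958 = 18957 + √107/2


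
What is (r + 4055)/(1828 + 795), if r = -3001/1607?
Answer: 6513384/4215161 ≈ 1.5452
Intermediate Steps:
r = -3001/1607 (r = -3001*1/1607 = -3001/1607 ≈ -1.8675)
(r + 4055)/(1828 + 795) = (-3001/1607 + 4055)/(1828 + 795) = (6513384/1607)/2623 = (6513384/1607)*(1/2623) = 6513384/4215161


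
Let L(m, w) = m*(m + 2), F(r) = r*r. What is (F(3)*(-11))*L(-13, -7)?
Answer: -14157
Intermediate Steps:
F(r) = r²
L(m, w) = m*(2 + m)
(F(3)*(-11))*L(-13, -7) = (3²*(-11))*(-13*(2 - 13)) = (9*(-11))*(-13*(-11)) = -99*143 = -14157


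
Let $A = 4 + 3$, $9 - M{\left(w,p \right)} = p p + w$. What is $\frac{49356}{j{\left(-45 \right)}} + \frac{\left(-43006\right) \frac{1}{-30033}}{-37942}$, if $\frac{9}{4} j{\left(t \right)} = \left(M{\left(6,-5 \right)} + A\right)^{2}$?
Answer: $\frac{7030219277002}{14243901075} \approx 493.56$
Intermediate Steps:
$M{\left(w,p \right)} = 9 - w - p^{2}$ ($M{\left(w,p \right)} = 9 - \left(p p + w\right) = 9 - \left(p^{2} + w\right) = 9 - \left(w + p^{2}\right) = 9 - w - p^{2}$)
$A = 7$
$j{\left(t \right)} = 100$ ($j{\left(t \right)} = \frac{4 \left(\left(9 - 6 - \left(-5\right)^{2}\right) + 7\right)^{2}}{9} = \frac{4 \left(\left(9 - 6 - 25\right) + 7\right)^{2}}{9} = \frac{4 \left(-22 + 7\right)^{2}}{9} = \frac{4 \left(-15\right)^{2}}{9} = \frac{4}{9} \cdot 225 = 100$)
$\frac{49356}{j{\left(-45 \right)}} + \frac{\left(-43006\right) \frac{1}{-30033}}{-37942} = \frac{49356}{100} + \frac{\left(-43006\right) \frac{1}{-30033}}{-37942} = 49356 \cdot \frac{1}{100} + \left(-43006\right) \left(- \frac{1}{30033}\right) \left(- \frac{1}{37942}\right) = \frac{12339}{25} + \frac{43006}{30033} \left(- \frac{1}{37942}\right) = \frac{12339}{25} - \frac{21503}{569756043} = \frac{7030219277002}{14243901075}$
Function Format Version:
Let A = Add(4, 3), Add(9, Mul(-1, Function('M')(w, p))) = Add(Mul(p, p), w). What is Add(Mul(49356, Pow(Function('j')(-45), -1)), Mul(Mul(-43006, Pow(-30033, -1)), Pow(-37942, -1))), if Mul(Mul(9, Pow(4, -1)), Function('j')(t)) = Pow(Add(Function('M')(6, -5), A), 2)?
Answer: Rational(7030219277002, 14243901075) ≈ 493.56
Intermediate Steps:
Function('M')(w, p) = Add(9, Mul(-1, w), Mul(-1, Pow(p, 2))) (Function('M')(w, p) = Add(9, Mul(-1, Add(Mul(p, p), w))) = Add(9, Mul(-1, Add(Pow(p, 2), w))) = Add(9, Mul(-1, Add(w, Pow(p, 2)))) = Add(9, Add(Mul(-1, w), Mul(-1, Pow(p, 2)))) = Add(9, Mul(-1, w), Mul(-1, Pow(p, 2))))
A = 7
Function('j')(t) = 100 (Function('j')(t) = Mul(Rational(4, 9), Pow(Add(Add(9, Mul(-1, 6), Mul(-1, Pow(-5, 2))), 7), 2)) = Mul(Rational(4, 9), Pow(Add(Add(9, -6, Mul(-1, 25)), 7), 2)) = Mul(Rational(4, 9), Pow(Add(Add(9, -6, -25), 7), 2)) = Mul(Rational(4, 9), Pow(Add(-22, 7), 2)) = Mul(Rational(4, 9), Pow(-15, 2)) = Mul(Rational(4, 9), 225) = 100)
Add(Mul(49356, Pow(Function('j')(-45), -1)), Mul(Mul(-43006, Pow(-30033, -1)), Pow(-37942, -1))) = Add(Mul(49356, Pow(100, -1)), Mul(Mul(-43006, Pow(-30033, -1)), Pow(-37942, -1))) = Add(Mul(49356, Rational(1, 100)), Mul(Mul(-43006, Rational(-1, 30033)), Rational(-1, 37942))) = Add(Rational(12339, 25), Mul(Rational(43006, 30033), Rational(-1, 37942))) = Add(Rational(12339, 25), Rational(-21503, 569756043)) = Rational(7030219277002, 14243901075)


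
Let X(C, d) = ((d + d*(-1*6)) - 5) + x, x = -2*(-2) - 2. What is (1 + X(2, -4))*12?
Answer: 216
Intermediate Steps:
x = 2 (x = 4 - 2 = 2)
X(C, d) = -3 - 5*d (X(C, d) = ((d + d*(-1*6)) - 5) + 2 = ((d + d*(-6)) - 5) + 2 = ((d - 6*d) - 5) + 2 = (-5*d - 5) + 2 = (-5 - 5*d) + 2 = -3 - 5*d)
(1 + X(2, -4))*12 = (1 + (-3 - 5*(-4)))*12 = (1 + (-3 + 20))*12 = (1 + 17)*12 = 18*12 = 216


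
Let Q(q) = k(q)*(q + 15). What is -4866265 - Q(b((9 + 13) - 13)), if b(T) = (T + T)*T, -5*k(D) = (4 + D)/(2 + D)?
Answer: -1995153959/410 ≈ -4.8662e+6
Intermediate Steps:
k(D) = -(4 + D)/(5*(2 + D))
b(T) = 2*T**2 (b(T) = (2*T)*T = 2*T**2)
Q(q) = (-4 - q)*(15 + q)/(5*(2 + q)) (Q(q) = ((-4 - q)/(5*(2 + q)))*(q + 15) = ((-4 - q)/(5*(2 + q)))*(15 + q) = (-4 - q)*(15 + q)/(5*(2 + q)))
-4866265 - Q(b((9 + 13) - 13)) = -4866265 - (-1)*(4 + 2*((9 + 13) - 13)**2)*(15 + 2*((9 + 13) - 13)**2)/(10 + 5*(2*((9 + 13) - 13)**2)) = -4866265 - (-1)*(4 + 2*(22 - 13)**2)*(15 + 2*(22 - 13)**2)/(10 + 5*(2*(22 - 13)**2)) = -4866265 - (-1)*(4 + 2*9**2)*(15 + 2*9**2)/(10 + 5*(2*9**2)) = -4866265 - (-1)*(4 + 2*81)*(15 + 2*81)/(10 + 5*(2*81)) = -4866265 - (-1)*(4 + 162)*(15 + 162)/(10 + 5*162) = -4866265 - (-1)*166*177/(10 + 810) = -4866265 - (-1)*166*177/820 = -4866265 - 1*(-14691/410) = -4866265 + 14691/410 = -1995153959/410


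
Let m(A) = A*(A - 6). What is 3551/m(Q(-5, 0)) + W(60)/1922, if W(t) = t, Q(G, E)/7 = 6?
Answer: 3457871/1453032 ≈ 2.3798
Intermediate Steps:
Q(G, E) = 42 (Q(G, E) = 7*6 = 42)
m(A) = A*(-6 + A)
3551/m(Q(-5, 0)) + W(60)/1922 = 3551/((42*(-6 + 42))) + 60/1922 = 3551/((42*36)) + 60*(1/1922) = 3551/1512 + 30/961 = 3457871/1453032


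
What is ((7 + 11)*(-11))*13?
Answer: -2574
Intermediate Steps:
((7 + 11)*(-11))*13 = (18*(-11))*13 = -198*13 = -2574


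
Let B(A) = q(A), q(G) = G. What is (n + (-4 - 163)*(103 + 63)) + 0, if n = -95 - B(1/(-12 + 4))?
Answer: -222535/8 ≈ -27817.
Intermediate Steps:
B(A) = A
n = -759/8 (n = -95 - 1/(-12 + 4) = -95 - 1/(-8) = -95 - 1*(-⅛) = -95 + ⅛ = -759/8 ≈ -94.875)
(n + (-4 - 163)*(103 + 63)) + 0 = (-759/8 + (-4 - 163)*(103 + 63)) + 0 = (-759/8 - 167*166) + 0 = (-759/8 - 27722) + 0 = -222535/8 + 0 = -222535/8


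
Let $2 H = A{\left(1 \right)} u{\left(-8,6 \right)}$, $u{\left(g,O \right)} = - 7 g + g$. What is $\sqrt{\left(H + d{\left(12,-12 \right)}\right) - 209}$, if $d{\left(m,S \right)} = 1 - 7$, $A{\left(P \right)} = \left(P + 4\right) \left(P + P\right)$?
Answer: $5$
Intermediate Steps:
$u{\left(g,O \right)} = - 6 g$
$A{\left(P \right)} = 2 P \left(4 + P\right)$ ($A{\left(P \right)} = \left(4 + P\right) 2 P = 2 P \left(4 + P\right)$)
$d{\left(m,S \right)} = -6$
$H = 240$ ($H = \frac{2 \cdot 1 \left(4 + 1\right) \left(\left(-6\right) \left(-8\right)\right)}{2} = \frac{2 \cdot 1 \cdot 5 \cdot 48}{2} = \frac{10 \cdot 48}{2} = \frac{1}{2} \cdot 480 = 240$)
$\sqrt{\left(H + d{\left(12,-12 \right)}\right) - 209} = \sqrt{\left(240 - 6\right) - 209} = \sqrt{234 - 209} = \sqrt{25} = 5$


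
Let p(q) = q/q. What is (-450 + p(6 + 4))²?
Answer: 201601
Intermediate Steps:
p(q) = 1
(-450 + p(6 + 4))² = (-450 + 1)² = (-449)² = 201601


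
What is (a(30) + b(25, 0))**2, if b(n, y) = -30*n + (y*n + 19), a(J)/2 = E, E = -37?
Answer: 648025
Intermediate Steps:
a(J) = -74 (a(J) = 2*(-37) = -74)
b(n, y) = 19 - 30*n + n*y (b(n, y) = -30*n + (n*y + 19) = -30*n + (19 + n*y) = 19 - 30*n + n*y)
(a(30) + b(25, 0))**2 = (-74 + (19 - 30*25 + 25*0))**2 = (-74 + (19 - 750 + 0))**2 = (-74 - 731)**2 = (-805)**2 = 648025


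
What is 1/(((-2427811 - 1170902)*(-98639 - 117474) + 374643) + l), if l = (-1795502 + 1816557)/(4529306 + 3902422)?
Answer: 8431728/6557599699473483391 ≈ 1.2858e-12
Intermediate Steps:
l = 21055/8431728 ≈ 0.0024971
1/(((-2427811 - 1170902)*(-98639 - 117474) + 374643) + l) = 1/(((-2427811 - 1170902)*(-98639 - 117474) + 374643) + 21055/8431728) = 1/((-3598713*(-216113) + 374643) + 21055/8431728) = 1/((777728662569 + 374643) + 21055/8431728) = 1/(777729037212 + 21055/8431728) = 1/(6557599699473483391/8431728) = 8431728/6557599699473483391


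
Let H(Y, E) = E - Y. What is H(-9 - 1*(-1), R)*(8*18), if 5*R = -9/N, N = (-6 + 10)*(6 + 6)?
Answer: 5733/5 ≈ 1146.6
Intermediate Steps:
N = 48 (N = 4*12 = 48)
R = -3/80 (R = (-9/48)/5 = (-9*1/48)/5 = (1/5)*(-3/16) = -3/80 ≈ -0.037500)
H(-9 - 1*(-1), R)*(8*18) = (-3/80 - (-9 - 1*(-1)))*(8*18) = (-3/80 - (-9 + 1))*144 = (-3/80 - 1*(-8))*144 = (-3/80 + 8)*144 = (637/80)*144 = 5733/5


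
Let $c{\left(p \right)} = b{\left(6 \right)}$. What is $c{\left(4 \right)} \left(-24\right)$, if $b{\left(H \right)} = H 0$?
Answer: $0$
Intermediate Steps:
$b{\left(H \right)} = 0$
$c{\left(p \right)} = 0$
$c{\left(4 \right)} \left(-24\right) = 0 \left(-24\right) = 0$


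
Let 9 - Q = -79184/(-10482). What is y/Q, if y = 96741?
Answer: 507019581/7577 ≈ 66916.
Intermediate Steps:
Q = 7577/5241 (Q = 9 - (-79184)/(-10482) = 9 - (-79184)*(-1)/10482 = 9 - 1*39592/5241 = 9 - 39592/5241 = 7577/5241 ≈ 1.4457)
y/Q = 96741/(7577/5241) = 96741*(5241/7577) = 507019581/7577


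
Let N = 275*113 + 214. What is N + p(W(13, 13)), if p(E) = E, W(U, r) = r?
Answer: 31302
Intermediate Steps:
N = 31289 (N = 31075 + 214 = 31289)
N + p(W(13, 13)) = 31289 + 13 = 31302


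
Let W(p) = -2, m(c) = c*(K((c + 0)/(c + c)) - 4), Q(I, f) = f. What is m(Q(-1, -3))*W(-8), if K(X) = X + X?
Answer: -18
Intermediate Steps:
K(X) = 2*X
m(c) = -3*c (m(c) = c*(2*((c + 0)/(c + c)) - 4) = c*(2*(c/((2*c))) - 4) = c*(2*(c*(1/(2*c))) - 4) = c*(2*(½) - 4) = c*(1 - 4) = c*(-3) = -3*c)
m(Q(-1, -3))*W(-8) = -3*(-3)*(-2) = 9*(-2) = -18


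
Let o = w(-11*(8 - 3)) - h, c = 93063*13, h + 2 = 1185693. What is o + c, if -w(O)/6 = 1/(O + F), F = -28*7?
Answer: 6056134/251 ≈ 24128.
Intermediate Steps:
F = -196
h = 1185691 (h = -2 + 1185693 = 1185691)
w(O) = -6/(-196 + O) (w(O) = -6/(O - 196) = -6/(-196 + O))
c = 1209819
o = -297608435/251 (o = -6/(-196 - 11*(8 - 3)) - 1*1185691 = -6/(-196 - 11*5) - 1185691 = -6/(-196 - 55) - 1185691 = -6/(-251) - 1185691 = -6*(-1/251) - 1185691 = 6/251 - 1185691 = -297608435/251 ≈ -1.1857e+6)
o + c = -297608435/251 + 1209819 = 6056134/251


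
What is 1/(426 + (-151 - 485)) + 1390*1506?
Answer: 439601399/210 ≈ 2.0933e+6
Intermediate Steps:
1/(426 + (-151 - 485)) + 1390*1506 = 1/(426 - 636) + 2093340 = 1/(-210) + 2093340 = -1/210 + 2093340 = 439601399/210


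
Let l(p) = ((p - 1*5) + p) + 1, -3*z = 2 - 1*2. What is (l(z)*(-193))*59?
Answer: 45548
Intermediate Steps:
z = 0 (z = -(2 - 1*2)/3 = -(2 - 2)/3 = -⅓*0 = 0)
l(p) = -4 + 2*p (l(p) = ((p - 5) + p) + 1 = ((-5 + p) + p) + 1 = (-5 + 2*p) + 1 = -4 + 2*p)
(l(z)*(-193))*59 = ((-4 + 2*0)*(-193))*59 = ((-4 + 0)*(-193))*59 = -4*(-193)*59 = 772*59 = 45548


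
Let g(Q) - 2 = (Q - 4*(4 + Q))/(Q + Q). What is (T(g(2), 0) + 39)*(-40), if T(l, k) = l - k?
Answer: -1420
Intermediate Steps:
g(Q) = 2 + (-16 - 3*Q)/(2*Q) (g(Q) = 2 + (Q - 4*(4 + Q))/(Q + Q) = 2 + (Q + (-16 - 4*Q))/((2*Q)) = 2 + (-16 - 3*Q)*(1/(2*Q)) = 2 + (-16 - 3*Q)/(2*Q))
(T(g(2), 0) + 39)*(-40) = (((½)*(-16 + 2)/2 - 1*0) + 39)*(-40) = (((½)*(½)*(-14) + 0) + 39)*(-40) = ((-7/2 + 0) + 39)*(-40) = (-7/2 + 39)*(-40) = (71/2)*(-40) = -1420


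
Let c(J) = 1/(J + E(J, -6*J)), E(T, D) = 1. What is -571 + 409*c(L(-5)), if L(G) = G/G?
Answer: -733/2 ≈ -366.50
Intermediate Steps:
L(G) = 1
c(J) = 1/(1 + J) (c(J) = 1/(J + 1) = 1/(1 + J))
-571 + 409*c(L(-5)) = -571 + 409/(1 + 1) = -571 + 409/2 = -733/2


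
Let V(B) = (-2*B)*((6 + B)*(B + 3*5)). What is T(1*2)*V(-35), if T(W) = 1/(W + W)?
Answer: 10150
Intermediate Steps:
T(W) = 1/(2*W)
V(B) = -2*B*(6 + B)*(15 + B) (V(B) = (-2*B)*((6 + B)*(B + 15)) = (-2*B)*((6 + B)*(15 + B)) = -2*B*(6 + B)*(15 + B))
T(1*2)*V(-35) = (1/(2*((1*2))))*(-2*(-35)*(90 + (-35)**2 + 21*(-35))) = ((1/2)/2)*(-2*(-35)*(90 + 1225 - 735)) = ((1/2)*(1/2))*(-2*(-35)*580) = (1/4)*40600 = 10150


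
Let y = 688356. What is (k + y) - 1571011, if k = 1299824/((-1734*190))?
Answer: -72700204031/82365 ≈ -8.8266e+5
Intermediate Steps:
k = -324956/82365 (k = 1299824/(-329460) = 1299824*(-1/329460) = -324956/82365 ≈ -3.9453)
(k + y) - 1571011 = (-324956/82365 + 688356) - 1571011 = 56696116984/82365 - 1571011 = -72700204031/82365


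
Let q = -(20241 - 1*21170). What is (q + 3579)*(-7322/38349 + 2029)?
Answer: 350735017892/38349 ≈ 9.1459e+6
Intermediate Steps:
q = 929 (q = -(20241 - 21170) = -1*(-929) = 929)
(q + 3579)*(-7322/38349 + 2029) = (929 + 3579)*(-7322/38349 + 2029) = 4508*(-7322*1/38349 + 2029) = 4508*(-7322/38349 + 2029) = 4508*(77802799/38349) = 350735017892/38349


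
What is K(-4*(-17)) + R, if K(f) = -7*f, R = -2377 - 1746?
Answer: -4599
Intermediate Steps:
R = -4123
K(-4*(-17)) + R = -(-28)*(-17) - 4123 = -7*68 - 4123 = -476 - 4123 = -4599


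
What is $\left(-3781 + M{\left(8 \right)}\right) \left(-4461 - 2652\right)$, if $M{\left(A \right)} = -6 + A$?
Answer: $26880027$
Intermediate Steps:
$\left(-3781 + M{\left(8 \right)}\right) \left(-4461 - 2652\right) = \left(-3781 + \left(-6 + 8\right)\right) \left(-4461 - 2652\right) = \left(-3781 + 2\right) \left(-7113\right) = \left(-3779\right) \left(-7113\right) = 26880027$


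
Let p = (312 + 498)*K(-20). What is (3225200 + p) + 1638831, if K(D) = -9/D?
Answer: 9728791/2 ≈ 4.8644e+6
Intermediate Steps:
p = 729/2 (p = (312 + 498)*(-9/(-20)) = 810*(-9*(-1/20)) = 810*(9/20) = 729/2 ≈ 364.50)
(3225200 + p) + 1638831 = (3225200 + 729/2) + 1638831 = 6451129/2 + 1638831 = 9728791/2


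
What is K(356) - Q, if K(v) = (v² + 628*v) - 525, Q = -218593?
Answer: 568372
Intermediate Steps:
K(v) = -525 + v² + 628*v
K(356) - Q = (-525 + 356² + 628*356) - 1*(-218593) = (-525 + 126736 + 223568) + 218593 = 349779 + 218593 = 568372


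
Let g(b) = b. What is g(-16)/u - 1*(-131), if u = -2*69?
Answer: 9047/69 ≈ 131.12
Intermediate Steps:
u = -138
g(-16)/u - 1*(-131) = -16/(-138) - 1*(-131) = -16*(-1/138) + 131 = 8/69 + 131 = 9047/69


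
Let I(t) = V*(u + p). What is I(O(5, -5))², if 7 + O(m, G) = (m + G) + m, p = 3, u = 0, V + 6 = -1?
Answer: 441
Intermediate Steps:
V = -7 (V = -6 - 1 = -7)
O(m, G) = -7 + G + 2*m (O(m, G) = -7 + ((m + G) + m) = -7 + ((G + m) + m) = -7 + (G + 2*m) = -7 + G + 2*m)
I(t) = -21 (I(t) = -7*(0 + 3) = -7*3 = -21)
I(O(5, -5))² = (-21)² = 441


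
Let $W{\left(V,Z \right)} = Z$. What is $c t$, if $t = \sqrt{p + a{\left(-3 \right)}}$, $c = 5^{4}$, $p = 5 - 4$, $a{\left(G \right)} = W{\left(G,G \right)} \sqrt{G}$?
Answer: $625 \sqrt{1 - 3 i \sqrt{3}} \approx 1108.5 - 915.52 i$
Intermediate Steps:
$a{\left(G \right)} = G^{\frac{3}{2}}$ ($a{\left(G \right)} = G \sqrt{G} = G^{\frac{3}{2}}$)
$p = 1$
$c = 625$
$t = \sqrt{1 - 3 i \sqrt{3}}$ ($t = \sqrt{1 + \left(-3\right)^{\frac{3}{2}}} = \sqrt{1 - 3 i \sqrt{3}} \approx 1.7736 - 1.4648 i$)
$c t = 625 \sqrt{1 - 3 i \sqrt{3}}$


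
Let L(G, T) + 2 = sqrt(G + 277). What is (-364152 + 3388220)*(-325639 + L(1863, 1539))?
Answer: -984760527588 + 6048136*sqrt(535) ≈ -9.8462e+11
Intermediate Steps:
L(G, T) = -2 + sqrt(277 + G) (L(G, T) = -2 + sqrt(G + 277) = -2 + sqrt(277 + G))
(-364152 + 3388220)*(-325639 + L(1863, 1539)) = (-364152 + 3388220)*(-325639 + (-2 + sqrt(277 + 1863))) = 3024068*(-325639 + (-2 + sqrt(2140))) = 3024068*(-325639 + (-2 + 2*sqrt(535))) = 3024068*(-325641 + 2*sqrt(535)) = -984760527588 + 6048136*sqrt(535)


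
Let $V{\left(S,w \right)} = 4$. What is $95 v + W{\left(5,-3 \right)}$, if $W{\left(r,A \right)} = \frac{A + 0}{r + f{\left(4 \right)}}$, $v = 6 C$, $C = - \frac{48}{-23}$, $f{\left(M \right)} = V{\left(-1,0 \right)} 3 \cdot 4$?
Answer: $\frac{1450011}{1219} \approx 1189.5$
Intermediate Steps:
$f{\left(M \right)} = 48$ ($f{\left(M \right)} = 4 \cdot 3 \cdot 4 = 12 \cdot 4 = 48$)
$C = \frac{48}{23}$ ($C = \left(-48\right) \left(- \frac{1}{23}\right) = \frac{48}{23} \approx 2.087$)
$v = \frac{288}{23}$ ($v = 6 \cdot \frac{48}{23} = \frac{288}{23} \approx 12.522$)
$W{\left(r,A \right)} = \frac{A}{48 + r}$ ($W{\left(r,A \right)} = \frac{A + 0}{r + 48} = \frac{A}{48 + r}$)
$95 v + W{\left(5,-3 \right)} = 95 \cdot \frac{288}{23} - \frac{3}{48 + 5} = \frac{27360}{23} - \frac{3}{53} = \frac{1450011}{1219}$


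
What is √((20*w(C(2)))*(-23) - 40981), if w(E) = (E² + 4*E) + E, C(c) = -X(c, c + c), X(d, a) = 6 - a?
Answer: I*√38221 ≈ 195.5*I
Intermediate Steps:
C(c) = -6 + 2*c (C(c) = -(6 - (c + c)) = -(6 - 2*c) = -6 + 2*c)
w(E) = E² + 5*E
√((20*w(C(2)))*(-23) - 40981) = √((20*((-6 + 2*2)*(5 + (-6 + 2*2))))*(-23) - 40981) = √((20*((-6 + 4)*(5 + (-6 + 4))))*(-23) - 40981) = √((20*(-2*(5 - 2)))*(-23) - 40981) = √((20*(-2*3))*(-23) - 40981) = √((20*(-6))*(-23) - 40981) = √(-120*(-23) - 40981) = √(2760 - 40981) = √(-38221) = I*√38221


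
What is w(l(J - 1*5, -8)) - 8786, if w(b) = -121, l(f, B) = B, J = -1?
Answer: -8907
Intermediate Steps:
w(l(J - 1*5, -8)) - 8786 = -121 - 8786 = -8907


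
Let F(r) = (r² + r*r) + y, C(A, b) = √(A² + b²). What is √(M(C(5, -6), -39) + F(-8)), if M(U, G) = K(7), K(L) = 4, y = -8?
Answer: 2*√31 ≈ 11.136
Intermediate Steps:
M(U, G) = 4
F(r) = -8 + 2*r² (F(r) = (r² + r*r) - 8 = (r² + r²) - 8 = 2*r² - 8 = -8 + 2*r²)
√(M(C(5, -6), -39) + F(-8)) = √(4 + (-8 + 2*(-8)²)) = √(4 + (-8 + 2*64)) = √(4 + (-8 + 128)) = √(4 + 120) = √124 = 2*√31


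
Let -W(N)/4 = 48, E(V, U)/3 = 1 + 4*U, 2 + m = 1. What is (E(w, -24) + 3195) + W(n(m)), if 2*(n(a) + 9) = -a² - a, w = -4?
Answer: 2718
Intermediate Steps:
m = -1 (m = -2 + 1 = -1)
n(a) = -9 - a/2 - a²/2 (n(a) = -9 + (-a² - a)/2 = -9 + (-a - a²)/2 = -9 + (-a/2 - a²/2) = -9 - a/2 - a²/2)
E(V, U) = 3 + 12*U (E(V, U) = 3*(1 + 4*U) = 3 + 12*U)
W(N) = -192 (W(N) = -4*48 = -192)
(E(w, -24) + 3195) + W(n(m)) = ((3 + 12*(-24)) + 3195) - 192 = ((3 - 288) + 3195) - 192 = (-285 + 3195) - 192 = 2910 - 192 = 2718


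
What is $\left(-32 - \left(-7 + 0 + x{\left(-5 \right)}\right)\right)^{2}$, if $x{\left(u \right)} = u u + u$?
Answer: $2025$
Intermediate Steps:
$x{\left(u \right)} = u + u^{2}$ ($x{\left(u \right)} = u^{2} + u = u + u^{2}$)
$\left(-32 - \left(-7 + 0 + x{\left(-5 \right)}\right)\right)^{2} = \left(-32 - \left(-7 + 0 - 5 \left(1 - 5\right)\right)\right)^{2} = \left(-32 + \left(7 - \left(0 - -20\right)\right)\right)^{2} = \left(-32 + \left(7 - \left(0 + 20\right)\right)\right)^{2} = \left(-32 + \left(7 - 20\right)\right)^{2} = \left(-32 - 13\right)^{2} = \left(-45\right)^{2} = 2025$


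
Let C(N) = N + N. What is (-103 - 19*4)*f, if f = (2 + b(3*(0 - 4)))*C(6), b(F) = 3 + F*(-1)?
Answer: -36516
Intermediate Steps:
b(F) = 3 - F
C(N) = 2*N
f = 204 (f = (2 + (3 - 3*(0 - 4)))*(2*6) = (2 + (3 - 3*(-4)))*12 = (2 + (3 - 1*(-12)))*12 = (2 + (3 + 12))*12 = (2 + 15)*12 = 17*12 = 204)
(-103 - 19*4)*f = (-103 - 19*4)*204 = (-103 - 76)*204 = -179*204 = -36516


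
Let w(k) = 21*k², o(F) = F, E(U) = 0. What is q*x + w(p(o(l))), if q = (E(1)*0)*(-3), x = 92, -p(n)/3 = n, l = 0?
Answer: 0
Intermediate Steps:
p(n) = -3*n
q = 0 (q = (0*0)*(-3) = 0*(-3) = 0)
q*x + w(p(o(l))) = 0*92 + 21*(-3*0)² = 0 + 21*0² = 0 + 21*0 = 0 + 0 = 0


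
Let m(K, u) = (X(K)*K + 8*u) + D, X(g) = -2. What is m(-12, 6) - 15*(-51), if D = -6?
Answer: 831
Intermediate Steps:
m(K, u) = -6 - 2*K + 8*u (m(K, u) = (-2*K + 8*u) - 6 = -6 - 2*K + 8*u)
m(-12, 6) - 15*(-51) = (-6 - 2*(-12) + 8*6) - 15*(-51) = (-6 + 24 + 48) + 765 = 66 + 765 = 831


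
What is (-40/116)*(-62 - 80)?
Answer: 1420/29 ≈ 48.966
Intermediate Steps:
(-40/116)*(-62 - 80) = -40*1/116*(-142) = -10/29*(-142) = 1420/29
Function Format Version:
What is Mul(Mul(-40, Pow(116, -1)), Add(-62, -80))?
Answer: Rational(1420, 29) ≈ 48.966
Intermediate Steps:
Mul(Mul(-40, Pow(116, -1)), Add(-62, -80)) = Mul(Mul(-40, Rational(1, 116)), -142) = Mul(Rational(-10, 29), -142) = Rational(1420, 29)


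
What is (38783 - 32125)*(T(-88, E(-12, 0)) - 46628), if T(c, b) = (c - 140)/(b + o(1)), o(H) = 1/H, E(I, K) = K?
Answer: -311967248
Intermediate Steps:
T(c, b) = (-140 + c)/(1 + b) (T(c, b) = (c - 140)/(b + 1/1) = (-140 + c)/(b + 1) = (-140 + c)/(1 + b))
(38783 - 32125)*(T(-88, E(-12, 0)) - 46628) = (38783 - 32125)*((-140 - 88)/(1 + 0) - 46628) = 6658*(-228/1 - 46628) = 6658*(1*(-228) - 46628) = 6658*(-228 - 46628) = 6658*(-46856) = -311967248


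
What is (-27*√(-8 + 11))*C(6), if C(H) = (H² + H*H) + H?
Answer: -2106*√3 ≈ -3647.7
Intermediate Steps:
C(H) = H + 2*H² (C(H) = (H² + H²) + H = 2*H² + H = H + 2*H²)
(-27*√(-8 + 11))*C(6) = (-27*√(-8 + 11))*(6*(1 + 2*6)) = (-27*√3)*(6*(1 + 12)) = (-27*√3)*(6*13) = -27*√3*78 = -2106*√3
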